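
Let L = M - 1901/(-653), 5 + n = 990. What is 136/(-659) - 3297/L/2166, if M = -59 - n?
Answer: -66281036179/323462230138 ≈ -0.20491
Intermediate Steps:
n = 985 (n = -5 + 990 = 985)
M = -1044 (M = -59 - 1*985 = -59 - 985 = -1044)
L = -679831/653 (L = -1044 - 1901/(-653) = -1044 - 1901*(-1)/653 = -1044 - 1*(-1901/653) = -1044 + 1901/653 = -679831/653 ≈ -1041.1)
136/(-659) - 3297/L/2166 = 136/(-659) - 3297/(-679831/653)/2166 = 136*(-1/659) - 3297*(-653/679831)*(1/2166) = -136/659 + (2152941/679831)*(1/2166) = -136/659 + 717647/490837982 = -66281036179/323462230138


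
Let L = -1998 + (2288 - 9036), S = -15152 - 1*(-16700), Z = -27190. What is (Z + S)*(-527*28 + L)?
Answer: 602638284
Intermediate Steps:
S = 1548 (S = -15152 + 16700 = 1548)
L = -8746 (L = -1998 - 6748 = -8746)
(Z + S)*(-527*28 + L) = (-27190 + 1548)*(-527*28 - 8746) = -25642*(-14756 - 8746) = -25642*(-23502) = 602638284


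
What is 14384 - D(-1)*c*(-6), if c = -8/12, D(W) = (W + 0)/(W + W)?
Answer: 14382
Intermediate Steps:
D(W) = 1/2 (D(W) = W/((2*W)) = W*(1/(2*W)) = 1/2)
c = -2/3 (c = -8*1/12 = -2/3 ≈ -0.66667)
14384 - D(-1)*c*(-6) = 14384 - (1/2)*(-2/3)*(-6) = 14384 - (-1)*(-6)/3 = 14384 - 1*2 = 14384 - 2 = 14382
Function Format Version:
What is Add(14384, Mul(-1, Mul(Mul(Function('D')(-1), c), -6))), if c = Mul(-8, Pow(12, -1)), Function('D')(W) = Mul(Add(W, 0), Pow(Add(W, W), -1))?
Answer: 14382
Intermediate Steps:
Function('D')(W) = Rational(1, 2) (Function('D')(W) = Mul(W, Pow(Mul(2, W), -1)) = Mul(W, Mul(Rational(1, 2), Pow(W, -1))) = Rational(1, 2))
c = Rational(-2, 3) (c = Mul(-8, Rational(1, 12)) = Rational(-2, 3) ≈ -0.66667)
Add(14384, Mul(-1, Mul(Mul(Function('D')(-1), c), -6))) = Add(14384, Mul(-1, Mul(Mul(Rational(1, 2), Rational(-2, 3)), -6))) = Add(14384, Mul(-1, Mul(Rational(-1, 3), -6))) = Add(14384, Mul(-1, 2)) = Add(14384, -2) = 14382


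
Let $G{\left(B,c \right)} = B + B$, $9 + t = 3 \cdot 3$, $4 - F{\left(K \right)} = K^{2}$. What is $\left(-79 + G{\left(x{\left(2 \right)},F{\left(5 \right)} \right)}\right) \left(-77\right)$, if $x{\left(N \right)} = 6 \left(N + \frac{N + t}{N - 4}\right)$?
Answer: $5159$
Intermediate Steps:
$F{\left(K \right)} = 4 - K^{2}$
$t = 0$ ($t = -9 + 3 \cdot 3 = -9 + 9 = 0$)
$x{\left(N \right)} = 6 N + \frac{6 N}{-4 + N}$ ($x{\left(N \right)} = 6 \left(N + \frac{N + 0}{N - 4}\right) = 6 \left(N + \frac{N}{-4 + N}\right) = 6 N + \frac{6 N}{-4 + N}$)
$G{\left(B,c \right)} = 2 B$
$\left(-79 + G{\left(x{\left(2 \right)},F{\left(5 \right)} \right)}\right) \left(-77\right) = \left(-79 + 2 \cdot 6 \cdot 2 \frac{1}{-4 + 2} \left(-3 + 2\right)\right) \left(-77\right) = \left(-79 + 2 \cdot 6 \cdot 2 \frac{1}{-2} \left(-1\right)\right) \left(-77\right) = \left(-79 + 2 \cdot 6 \cdot 2 \left(- \frac{1}{2}\right) \left(-1\right)\right) \left(-77\right) = \left(-79 + 2 \cdot 6\right) \left(-77\right) = \left(-79 + 12\right) \left(-77\right) = \left(-67\right) \left(-77\right) = 5159$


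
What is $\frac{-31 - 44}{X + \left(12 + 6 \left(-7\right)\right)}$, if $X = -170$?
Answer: $\frac{3}{8} \approx 0.375$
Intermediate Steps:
$\frac{-31 - 44}{X + \left(12 + 6 \left(-7\right)\right)} = \frac{-31 - 44}{-170 + \left(12 + 6 \left(-7\right)\right)} = - \frac{75}{-170 + \left(12 - 42\right)} = - \frac{75}{-170 - 30} = - \frac{75}{-200} = \left(-75\right) \left(- \frac{1}{200}\right) = \frac{3}{8}$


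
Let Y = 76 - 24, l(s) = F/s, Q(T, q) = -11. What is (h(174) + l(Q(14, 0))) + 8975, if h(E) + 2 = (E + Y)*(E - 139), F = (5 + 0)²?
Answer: 185688/11 ≈ 16881.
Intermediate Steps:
F = 25 (F = 5² = 25)
l(s) = 25/s
Y = 52
h(E) = -2 + (-139 + E)*(52 + E) (h(E) = -2 + (E + 52)*(E - 139) = -2 + (52 + E)*(-139 + E) = -2 + (-139 + E)*(52 + E))
(h(174) + l(Q(14, 0))) + 8975 = ((-7230 + 174² - 87*174) + 25/(-11)) + 8975 = ((-7230 + 30276 - 15138) + 25*(-1/11)) + 8975 = (7908 - 25/11) + 8975 = 86963/11 + 8975 = 185688/11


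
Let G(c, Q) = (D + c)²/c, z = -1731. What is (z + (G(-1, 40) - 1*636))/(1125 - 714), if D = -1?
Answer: -2371/411 ≈ -5.7689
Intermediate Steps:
G(c, Q) = (-1 + c)²/c
(z + (G(-1, 40) - 1*636))/(1125 - 714) = (-1731 + ((-1 - 1)²/(-1) - 1*636))/(1125 - 714) = (-1731 + (-1*(-2)² - 636))/411 = (-1731 + (-1*4 - 636))*(1/411) = (-1731 + (-4 - 636))*(1/411) = (-1731 - 640)*(1/411) = -2371*1/411 = -2371/411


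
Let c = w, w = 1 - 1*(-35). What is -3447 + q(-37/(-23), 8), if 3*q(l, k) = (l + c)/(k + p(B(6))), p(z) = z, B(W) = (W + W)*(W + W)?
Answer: -36151271/10488 ≈ -3446.9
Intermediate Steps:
B(W) = 4*W² (B(W) = (2*W)*(2*W) = 4*W²)
w = 36 (w = 1 + 35 = 36)
c = 36
q(l, k) = (36 + l)/(3*(144 + k)) (q(l, k) = ((l + 36)/(k + 4*6²))/3 = ((36 + l)/(k + 4*36))/3 = ((36 + l)/(k + 144))/3 = ((36 + l)/(144 + k))/3 = (36 + l)/(3*(144 + k)))
-3447 + q(-37/(-23), 8) = -3447 + (36 - 37/(-23))/(3*(144 + 8)) = -3447 + (⅓)*(36 - 37*(-1/23))/152 = -3447 + (⅓)*(1/152)*(36 + 37/23) = -3447 + (⅓)*(1/152)*(865/23) = -3447 + 865/10488 = -36151271/10488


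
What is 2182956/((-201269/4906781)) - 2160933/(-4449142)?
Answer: -47656036540434238335/895474361198 ≈ -5.3219e+7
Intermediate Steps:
2182956/((-201269/4906781)) - 2160933/(-4449142) = 2182956/((-201269*1/4906781)) - 2160933*(-1/4449142) = 2182956/(-201269/4906781) + 2160933/4449142 = 2182956*(-4906781/201269) + 2160933/4449142 = -10711287024636/201269 + 2160933/4449142 = -47656036540434238335/895474361198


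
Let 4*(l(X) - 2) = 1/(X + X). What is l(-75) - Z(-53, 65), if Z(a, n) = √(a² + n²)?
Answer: 1199/600 - √7034 ≈ -81.871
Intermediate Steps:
l(X) = 2 + 1/(8*X) (l(X) = 2 + 1/(4*(X + X)) = 2 + 1/(4*((2*X))) = 2 + (1/(2*X))/4 = 2 + 1/(8*X))
l(-75) - Z(-53, 65) = (2 + (⅛)/(-75)) - √((-53)² + 65²) = (2 + (⅛)*(-1/75)) - √(2809 + 4225) = (2 - 1/600) - √7034 = 1199/600 - √7034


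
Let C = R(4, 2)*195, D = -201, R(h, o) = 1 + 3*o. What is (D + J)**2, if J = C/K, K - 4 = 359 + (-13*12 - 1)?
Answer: 1603281681/42436 ≈ 37781.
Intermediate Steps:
C = 1365 (C = (1 + 3*2)*195 = (1 + 6)*195 = 7*195 = 1365)
K = 206 (K = 4 + (359 + (-13*12 - 1)) = 4 + (359 + (-156 - 1)) = 4 + (359 - 157) = 4 + 202 = 206)
J = 1365/206 ≈ 6.6262
(D + J)**2 = (-201 + 1365/206)**2 = (-40041/206)**2 = 1603281681/42436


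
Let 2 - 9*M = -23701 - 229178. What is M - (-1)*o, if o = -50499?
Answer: -201610/9 ≈ -22401.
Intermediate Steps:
M = 252881/9 (M = 2/9 - (-23701 - 229178)/9 = 2/9 - ⅑*(-252879) = 2/9 + 84293/3 = 252881/9 ≈ 28098.)
M - (-1)*o = 252881/9 - (-1)*(-50499) = 252881/9 - 1*50499 = 252881/9 - 50499 = -201610/9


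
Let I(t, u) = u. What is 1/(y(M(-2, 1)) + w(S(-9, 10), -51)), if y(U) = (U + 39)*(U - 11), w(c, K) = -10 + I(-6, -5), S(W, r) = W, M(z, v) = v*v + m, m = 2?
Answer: -1/351 ≈ -0.0028490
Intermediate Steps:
M(z, v) = 2 + v² (M(z, v) = v*v + 2 = v² + 2 = 2 + v²)
w(c, K) = -15 (w(c, K) = -10 - 5 = -15)
y(U) = (-11 + U)*(39 + U) (y(U) = (39 + U)*(-11 + U) = (-11 + U)*(39 + U))
1/(y(M(-2, 1)) + w(S(-9, 10), -51)) = 1/((-429 + (2 + 1²)² + 28*(2 + 1²)) - 15) = 1/((-429 + (2 + 1)² + 28*(2 + 1)) - 15) = 1/((-429 + 3² + 28*3) - 15) = 1/((-429 + 9 + 84) - 15) = 1/(-336 - 15) = 1/(-351) = -1/351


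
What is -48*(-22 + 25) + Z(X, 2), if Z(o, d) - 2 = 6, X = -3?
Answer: -136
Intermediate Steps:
Z(o, d) = 8 (Z(o, d) = 2 + 6 = 8)
-48*(-22 + 25) + Z(X, 2) = -48*(-22 + 25) + 8 = -48*3 + 8 = -144 + 8 = -136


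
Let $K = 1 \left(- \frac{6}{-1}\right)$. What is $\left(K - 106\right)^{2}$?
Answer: $10000$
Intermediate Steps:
$K = 6$ ($K = 1 \left(\left(-6\right) \left(-1\right)\right) = 1 \cdot 6 = 6$)
$\left(K - 106\right)^{2} = \left(6 - 106\right)^{2} = \left(-100\right)^{2} = 10000$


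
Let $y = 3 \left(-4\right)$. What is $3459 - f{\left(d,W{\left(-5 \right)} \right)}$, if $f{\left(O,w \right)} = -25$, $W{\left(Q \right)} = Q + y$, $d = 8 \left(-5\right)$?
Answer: $3484$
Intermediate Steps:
$y = -12$
$d = -40$
$W{\left(Q \right)} = -12 + Q$ ($W{\left(Q \right)} = Q - 12 = -12 + Q$)
$3459 - f{\left(d,W{\left(-5 \right)} \right)} = 3459 - -25 = 3459 + 25 = 3484$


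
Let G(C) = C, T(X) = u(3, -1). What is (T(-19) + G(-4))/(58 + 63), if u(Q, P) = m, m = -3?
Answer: -7/121 ≈ -0.057851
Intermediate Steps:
u(Q, P) = -3
T(X) = -3
(T(-19) + G(-4))/(58 + 63) = (-3 - 4)/(58 + 63) = -7/121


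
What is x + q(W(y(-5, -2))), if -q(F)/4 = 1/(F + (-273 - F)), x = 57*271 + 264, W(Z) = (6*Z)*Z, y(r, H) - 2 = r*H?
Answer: 4289107/273 ≈ 15711.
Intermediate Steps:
y(r, H) = 2 + H*r (y(r, H) = 2 + r*H = 2 + H*r)
W(Z) = 6*Z²
x = 15711 (x = 15447 + 264 = 15711)
q(F) = 4/273 (q(F) = -4/(F + (-273 - F)) = -4/(-273) = -4*(-1/273) = 4/273)
x + q(W(y(-5, -2))) = 15711 + 4/273 = 4289107/273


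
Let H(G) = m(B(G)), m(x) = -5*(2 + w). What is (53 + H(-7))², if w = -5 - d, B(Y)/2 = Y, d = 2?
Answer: 6084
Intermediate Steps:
B(Y) = 2*Y
w = -7 (w = -5 - 1*2 = -5 - 2 = -7)
m(x) = 25 (m(x) = -5*(2 - 7) = -5*(-5) = 25)
H(G) = 25
(53 + H(-7))² = (53 + 25)² = 78² = 6084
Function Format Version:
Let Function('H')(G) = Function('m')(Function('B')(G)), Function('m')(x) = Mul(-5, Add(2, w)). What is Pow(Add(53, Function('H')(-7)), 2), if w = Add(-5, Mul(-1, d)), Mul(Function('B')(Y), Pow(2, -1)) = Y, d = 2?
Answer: 6084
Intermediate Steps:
Function('B')(Y) = Mul(2, Y)
w = -7 (w = Add(-5, Mul(-1, 2)) = Add(-5, -2) = -7)
Function('m')(x) = 25 (Function('m')(x) = Mul(-5, Add(2, -7)) = Mul(-5, -5) = 25)
Function('H')(G) = 25
Pow(Add(53, Function('H')(-7)), 2) = Pow(Add(53, 25), 2) = Pow(78, 2) = 6084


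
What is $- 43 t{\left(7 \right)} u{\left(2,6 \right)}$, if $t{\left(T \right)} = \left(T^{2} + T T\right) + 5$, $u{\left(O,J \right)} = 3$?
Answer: $-13287$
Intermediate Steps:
$t{\left(T \right)} = 5 + 2 T^{2}$ ($t{\left(T \right)} = \left(T^{2} + T^{2}\right) + 5 = 2 T^{2} + 5 = 5 + 2 T^{2}$)
$- 43 t{\left(7 \right)} u{\left(2,6 \right)} = - 43 \left(5 + 2 \cdot 7^{2}\right) 3 = - 43 \left(5 + 2 \cdot 49\right) 3 = - 43 \left(5 + 98\right) 3 = \left(-43\right) 103 \cdot 3 = \left(-4429\right) 3 = -13287$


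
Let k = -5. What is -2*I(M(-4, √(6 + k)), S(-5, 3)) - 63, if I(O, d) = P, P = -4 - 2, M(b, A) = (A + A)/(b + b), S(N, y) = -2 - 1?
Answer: -51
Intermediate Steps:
S(N, y) = -3
M(b, A) = A/b (M(b, A) = (2*A)/((2*b)) = (2*A)*(1/(2*b)) = A/b)
P = -6
I(O, d) = -6
-2*I(M(-4, √(6 + k)), S(-5, 3)) - 63 = -2*(-6) - 63 = 12 - 63 = -51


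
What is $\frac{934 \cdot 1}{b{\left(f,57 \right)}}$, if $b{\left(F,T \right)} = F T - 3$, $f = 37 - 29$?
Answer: $\frac{934}{453} \approx 2.0618$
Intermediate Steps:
$f = 8$ ($f = 37 - 29 = 8$)
$b{\left(F,T \right)} = -3 + F T$
$\frac{934 \cdot 1}{b{\left(f,57 \right)}} = \frac{934 \cdot 1}{-3 + 8 \cdot 57} = \frac{934}{-3 + 456} = \frac{934}{453}$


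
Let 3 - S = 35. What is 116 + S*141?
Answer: -4396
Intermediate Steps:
S = -32 (S = 3 - 1*35 = 3 - 35 = -32)
116 + S*141 = 116 - 32*141 = 116 - 4512 = -4396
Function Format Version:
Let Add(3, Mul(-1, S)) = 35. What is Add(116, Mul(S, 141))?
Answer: -4396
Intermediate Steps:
S = -32 (S = Add(3, Mul(-1, 35)) = Add(3, -35) = -32)
Add(116, Mul(S, 141)) = Add(116, Mul(-32, 141)) = Add(116, -4512) = -4396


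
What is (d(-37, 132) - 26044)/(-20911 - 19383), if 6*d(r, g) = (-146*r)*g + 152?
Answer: -139238/60441 ≈ -2.3037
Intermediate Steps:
d(r, g) = 76/3 - 73*g*r/3 (d(r, g) = ((-146*r)*g + 152)/6 = (-146*g*r + 152)/6 = (152 - 146*g*r)/6 = 76/3 - 73*g*r/3)
(d(-37, 132) - 26044)/(-20911 - 19383) = ((76/3 - 73/3*132*(-37)) - 26044)/(-20911 - 19383) = ((76/3 + 118844) - 26044)/(-40294) = (356608/3 - 26044)*(-1/40294) = (278476/3)*(-1/40294) = -139238/60441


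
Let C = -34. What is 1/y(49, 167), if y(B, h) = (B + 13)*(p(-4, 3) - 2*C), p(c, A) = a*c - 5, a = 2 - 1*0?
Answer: 1/3410 ≈ 0.00029326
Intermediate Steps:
a = 2 (a = 2 + 0 = 2)
p(c, A) = -5 + 2*c (p(c, A) = 2*c - 5 = -5 + 2*c)
y(B, h) = 715 + 55*B (y(B, h) = (B + 13)*((-5 + 2*(-4)) - 2*(-34)) = (13 + B)*((-5 - 8) + 68) = (13 + B)*(-13 + 68) = (13 + B)*55 = 715 + 55*B)
1/y(49, 167) = 1/(715 + 55*49) = 1/(715 + 2695) = 1/3410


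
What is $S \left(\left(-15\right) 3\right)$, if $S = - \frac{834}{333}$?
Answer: $\frac{4170}{37} \approx 112.7$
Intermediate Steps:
$S = - \frac{278}{111}$ ($S = \left(-834\right) \frac{1}{333} = - \frac{278}{111} \approx -2.5045$)
$S \left(\left(-15\right) 3\right) = - \frac{278 \left(\left(-15\right) 3\right)}{111} = \left(- \frac{278}{111}\right) \left(-45\right) = \frac{4170}{37}$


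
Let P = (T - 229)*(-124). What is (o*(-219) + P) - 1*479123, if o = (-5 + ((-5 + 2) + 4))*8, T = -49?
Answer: -437643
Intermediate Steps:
o = -32 (o = (-5 + (-3 + 4))*8 = (-5 + 1)*8 = -4*8 = -32)
P = 34472 (P = (-49 - 229)*(-124) = -278*(-124) = 34472)
(o*(-219) + P) - 1*479123 = (-32*(-219) + 34472) - 1*479123 = (7008 + 34472) - 479123 = 41480 - 479123 = -437643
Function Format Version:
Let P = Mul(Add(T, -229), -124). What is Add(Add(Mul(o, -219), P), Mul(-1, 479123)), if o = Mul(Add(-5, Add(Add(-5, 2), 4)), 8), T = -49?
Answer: -437643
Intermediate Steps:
o = -32 (o = Mul(Add(-5, Add(-3, 4)), 8) = Mul(Add(-5, 1), 8) = Mul(-4, 8) = -32)
P = 34472 (P = Mul(Add(-49, -229), -124) = Mul(-278, -124) = 34472)
Add(Add(Mul(o, -219), P), Mul(-1, 479123)) = Add(Add(Mul(-32, -219), 34472), Mul(-1, 479123)) = Add(Add(7008, 34472), -479123) = Add(41480, -479123) = -437643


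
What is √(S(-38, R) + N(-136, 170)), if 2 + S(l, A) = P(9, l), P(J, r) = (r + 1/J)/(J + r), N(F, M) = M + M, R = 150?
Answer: √2568211/87 ≈ 18.420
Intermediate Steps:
N(F, M) = 2*M
P(J, r) = (r + 1/J)/(J + r)
S(l, A) = -2 + (1 + 9*l)/(9*(9 + l))
√(S(-38, R) + N(-136, 170)) = √((-161/9 - 1*(-38))/(9 - 38) + 2*170) = √((-161/9 + 38)/(-29) + 340) = √(-1/29*181/9 + 340) = √(-181/261 + 340) = √(88559/261) = √2568211/87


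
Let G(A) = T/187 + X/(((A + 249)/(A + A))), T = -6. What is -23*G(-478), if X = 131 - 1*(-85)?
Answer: -888107694/42823 ≈ -20739.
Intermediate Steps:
X = 216 (X = 131 + 85 = 216)
G(A) = -6/187 + 432*A/(249 + A) (G(A) = -6/187 + 216/(((A + 249)/(A + A))) = -6*1/187 + 216/(((249 + A)/((2*A)))) = -6/187 + 216/(((249 + A)*(1/(2*A)))) = -6/187 + 216/(((249 + A)/(2*A))) = -6/187 + 216*(2*A/(249 + A)) = -6/187 + 432*A/(249 + A))
-23*G(-478) = -138*(-249 + 13463*(-478))/(187*(249 - 478)) = -138*(-249 - 6435314)/(187*(-229)) = -138*(-1)*(-6435563)/(187*229) = -23*38613378/42823 = -888107694/42823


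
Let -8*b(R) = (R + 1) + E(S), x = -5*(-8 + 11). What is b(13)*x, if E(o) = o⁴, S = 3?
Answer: 1425/8 ≈ 178.13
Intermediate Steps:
x = -15 (x = -5*3 = -15)
b(R) = -41/4 - R/8 (b(R) = -((R + 1) + 3⁴)/8 = -((1 + R) + 81)/8 = -(82 + R)/8 = -41/4 - R/8)
b(13)*x = (-41/4 - ⅛*13)*(-15) = (-41/4 - 13/8)*(-15) = -95/8*(-15) = 1425/8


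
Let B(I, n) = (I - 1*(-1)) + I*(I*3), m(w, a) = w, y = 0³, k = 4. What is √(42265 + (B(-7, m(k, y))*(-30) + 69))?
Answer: 2*√9526 ≈ 195.20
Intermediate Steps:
y = 0
B(I, n) = 1 + I + 3*I² (B(I, n) = (I + 1) + I*(3*I) = (1 + I) + 3*I² = 1 + I + 3*I²)
√(42265 + (B(-7, m(k, y))*(-30) + 69)) = √(42265 + ((1 - 7 + 3*(-7)²)*(-30) + 69)) = √(42265 + ((1 - 7 + 3*49)*(-30) + 69)) = √(42265 + ((1 - 7 + 147)*(-30) + 69)) = √(42265 + (141*(-30) + 69)) = √(42265 + (-4230 + 69)) = √(42265 - 4161) = √38104 = 2*√9526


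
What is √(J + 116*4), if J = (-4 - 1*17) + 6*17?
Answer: √545 ≈ 23.345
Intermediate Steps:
J = 81 (J = (-4 - 17) + 102 = -21 + 102 = 81)
√(J + 116*4) = √(81 + 116*4) = √(81 + 464) = √545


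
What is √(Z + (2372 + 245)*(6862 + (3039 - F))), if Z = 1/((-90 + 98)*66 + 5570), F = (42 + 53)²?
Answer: √85247699691266/6098 ≈ 1514.1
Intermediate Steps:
F = 9025 (F = 95² = 9025)
Z = 1/6098 (Z = 1/(8*66 + 5570) = 1/(528 + 5570) = 1/6098 ≈ 0.00016399)
√(Z + (2372 + 245)*(6862 + (3039 - F))) = √(1/6098 + (2372 + 245)*(6862 + (3039 - 1*9025))) = √(1/6098 + 2617*(6862 + (3039 - 9025))) = √(1/6098 + 2617*(6862 - 5986)) = √(1/6098 + 2617*876) = √(1/6098 + 2292492) = √(13979616217/6098) = √85247699691266/6098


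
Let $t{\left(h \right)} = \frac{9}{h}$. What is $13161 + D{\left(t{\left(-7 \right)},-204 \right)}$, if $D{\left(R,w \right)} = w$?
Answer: $12957$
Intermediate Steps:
$13161 + D{\left(t{\left(-7 \right)},-204 \right)} = 13161 - 204 = 12957$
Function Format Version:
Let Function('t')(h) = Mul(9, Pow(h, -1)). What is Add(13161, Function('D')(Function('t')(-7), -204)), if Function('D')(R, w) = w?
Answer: 12957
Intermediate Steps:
Add(13161, Function('D')(Function('t')(-7), -204)) = Add(13161, -204) = 12957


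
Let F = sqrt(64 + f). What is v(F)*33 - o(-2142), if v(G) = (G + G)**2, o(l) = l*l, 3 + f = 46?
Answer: -4574040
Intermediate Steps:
f = 43 (f = -3 + 46 = 43)
o(l) = l**2
F = sqrt(107) (F = sqrt(64 + 43) = sqrt(107) ≈ 10.344)
v(G) = 4*G**2 (v(G) = (2*G)**2 = 4*G**2)
v(F)*33 - o(-2142) = (4*(sqrt(107))**2)*33 - 1*(-2142)**2 = (4*107)*33 - 1*4588164 = 428*33 - 4588164 = 14124 - 4588164 = -4574040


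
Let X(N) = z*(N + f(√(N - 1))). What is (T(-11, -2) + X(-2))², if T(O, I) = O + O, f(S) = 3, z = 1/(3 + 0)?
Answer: 4225/9 ≈ 469.44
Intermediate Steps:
z = ⅓ (z = 1/3 = ⅓ ≈ 0.33333)
T(O, I) = 2*O
X(N) = 1 + N/3 (X(N) = (N + 3)/3 = (3 + N)/3 = 1 + N/3)
(T(-11, -2) + X(-2))² = (2*(-11) + (1 + (⅓)*(-2)))² = (-22 + (1 - ⅔))² = (-22 + ⅓)² = (-65/3)² = 4225/9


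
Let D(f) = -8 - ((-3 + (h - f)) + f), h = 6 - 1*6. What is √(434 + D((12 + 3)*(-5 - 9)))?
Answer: √429 ≈ 20.712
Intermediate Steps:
h = 0 (h = 6 - 6 = 0)
D(f) = -5 (D(f) = -8 - ((-3 + (0 - f)) + f) = -8 - ((-3 - f) + f) = -8 - 1*(-3) = -8 + 3 = -5)
√(434 + D((12 + 3)*(-5 - 9))) = √(434 - 5) = √429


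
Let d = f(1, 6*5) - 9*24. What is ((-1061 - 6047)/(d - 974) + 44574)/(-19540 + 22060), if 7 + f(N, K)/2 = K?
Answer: 12749941/720720 ≈ 17.691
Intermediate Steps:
f(N, K) = -14 + 2*K
d = -170 (d = (-14 + 2*(6*5)) - 9*24 = (-14 + 2*30) - 216 = (-14 + 60) - 216 = 46 - 216 = -170)
((-1061 - 6047)/(d - 974) + 44574)/(-19540 + 22060) = ((-1061 - 6047)/(-170 - 974) + 44574)/(-19540 + 22060) = (-7108/(-1144) + 44574)/2520 = (-7108*(-1/1144) + 44574)*(1/2520) = (1777/286 + 44574)*(1/2520) = (12749941/286)*(1/2520) = 12749941/720720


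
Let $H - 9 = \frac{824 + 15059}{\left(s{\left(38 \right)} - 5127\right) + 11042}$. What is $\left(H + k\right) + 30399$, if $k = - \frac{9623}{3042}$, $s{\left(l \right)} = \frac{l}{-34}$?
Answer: $\frac{1549924687405}{50971752} \approx 30408.0$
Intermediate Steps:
$s{\left(l \right)} = - \frac{l}{34}$ ($s{\left(l \right)} = l \left(- \frac{1}{34}\right) = - \frac{l}{34}$)
$H = \frac{1174835}{100536}$ ($H = 9 + \frac{824 + 15059}{\left(\left(- \frac{1}{34}\right) 38 - 5127\right) + 11042} = 9 + \frac{15883}{\left(- \frac{19}{17} - 5127\right) + 11042} = 9 + \frac{15883}{- \frac{87178}{17} + 11042} = 9 + \frac{15883}{\frac{100536}{17}} = 9 + 15883 \cdot \frac{17}{100536} = 9 + \frac{270011}{100536} = \frac{1174835}{100536} \approx 11.686$)
$k = - \frac{9623}{3042}$ ($k = \left(-9623\right) \frac{1}{3042} = - \frac{9623}{3042} \approx -3.1634$)
$\left(H + k\right) + 30399 = \left(\frac{1174835}{100536} - \frac{9623}{3042}\right) + 30399 = \frac{434398357}{50971752} + 30399 = \frac{1549924687405}{50971752}$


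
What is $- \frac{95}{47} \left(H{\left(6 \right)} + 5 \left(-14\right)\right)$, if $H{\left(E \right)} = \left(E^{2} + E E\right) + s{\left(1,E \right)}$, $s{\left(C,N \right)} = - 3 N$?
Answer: $\frac{1520}{47} \approx 32.34$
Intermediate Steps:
$H{\left(E \right)} = - 3 E + 2 E^{2}$ ($H{\left(E \right)} = \left(E^{2} + E E\right) - 3 E = \left(E^{2} + E^{2}\right) - 3 E = 2 E^{2} - 3 E = - 3 E + 2 E^{2}$)
$- \frac{95}{47} \left(H{\left(6 \right)} + 5 \left(-14\right)\right) = - \frac{95}{47} \left(6 \left(-3 + 2 \cdot 6\right) + 5 \left(-14\right)\right) = \left(-95\right) \frac{1}{47} \left(6 \left(-3 + 12\right) - 70\right) = - \frac{95 \left(6 \cdot 9 - 70\right)}{47} = - \frac{95 \left(54 - 70\right)}{47} = \left(- \frac{95}{47}\right) \left(-16\right) = \frac{1520}{47}$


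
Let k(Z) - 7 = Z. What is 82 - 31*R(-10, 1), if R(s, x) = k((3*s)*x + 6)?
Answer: 609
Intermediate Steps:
k(Z) = 7 + Z
R(s, x) = 13 + 3*s*x (R(s, x) = 7 + ((3*s)*x + 6) = 7 + (3*s*x + 6) = 7 + (6 + 3*s*x) = 13 + 3*s*x)
82 - 31*R(-10, 1) = 82 - 31*(13 + 3*(-10)*1) = 82 - 31*(13 - 30) = 82 - 31*(-17) = 82 + 527 = 609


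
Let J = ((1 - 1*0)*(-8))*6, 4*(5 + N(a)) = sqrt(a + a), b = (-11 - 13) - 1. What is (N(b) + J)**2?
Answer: 22447/8 - 265*I*sqrt(2)/2 ≈ 2805.9 - 187.38*I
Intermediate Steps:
b = -25 (b = -24 - 1 = -25)
N(a) = -5 + sqrt(2)*sqrt(a)/4 (N(a) = -5 + sqrt(a + a)/4 = -5 + sqrt(2*a)/4 = -5 + (sqrt(2)*sqrt(a))/4 = -5 + sqrt(2)*sqrt(a)/4)
J = -48 (J = ((1 + 0)*(-8))*6 = (1*(-8))*6 = -8*6 = -48)
(N(b) + J)**2 = ((-5 + sqrt(2)*sqrt(-25)/4) - 48)**2 = ((-5 + sqrt(2)*(5*I)/4) - 48)**2 = ((-5 + 5*I*sqrt(2)/4) - 48)**2 = (-53 + 5*I*sqrt(2)/4)**2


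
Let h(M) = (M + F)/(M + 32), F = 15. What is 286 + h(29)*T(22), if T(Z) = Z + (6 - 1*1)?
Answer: 18634/61 ≈ 305.48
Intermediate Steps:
T(Z) = 5 + Z (T(Z) = Z + (6 - 1) = Z + 5 = 5 + Z)
h(M) = (15 + M)/(32 + M) (h(M) = (M + 15)/(M + 32) = (15 + M)/(32 + M))
286 + h(29)*T(22) = 286 + ((15 + 29)/(32 + 29))*(5 + 22) = 286 + (44/61)*27 = 286 + 1188/61 = 18634/61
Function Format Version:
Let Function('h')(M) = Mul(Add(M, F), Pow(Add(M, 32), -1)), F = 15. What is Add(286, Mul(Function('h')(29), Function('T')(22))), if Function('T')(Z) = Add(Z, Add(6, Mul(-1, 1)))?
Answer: Rational(18634, 61) ≈ 305.48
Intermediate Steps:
Function('T')(Z) = Add(5, Z) (Function('T')(Z) = Add(Z, Add(6, -1)) = Add(Z, 5) = Add(5, Z))
Function('h')(M) = Mul(Pow(Add(32, M), -1), Add(15, M)) (Function('h')(M) = Mul(Add(M, 15), Pow(Add(M, 32), -1)) = Mul(Add(15, M), Pow(Add(32, M), -1)) = Mul(Pow(Add(32, M), -1), Add(15, M)))
Add(286, Mul(Function('h')(29), Function('T')(22))) = Add(286, Mul(Mul(Pow(Add(32, 29), -1), Add(15, 29)), Add(5, 22))) = Add(286, Mul(Mul(Pow(61, -1), 44), 27)) = Add(286, Mul(Mul(Rational(1, 61), 44), 27)) = Add(286, Mul(Rational(44, 61), 27)) = Add(286, Rational(1188, 61)) = Rational(18634, 61)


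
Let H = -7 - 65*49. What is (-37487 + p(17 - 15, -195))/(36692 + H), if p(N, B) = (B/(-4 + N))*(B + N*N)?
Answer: -112219/67000 ≈ -1.6749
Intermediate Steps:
p(N, B) = B*(B + N²)/(-4 + N) (p(N, B) = (B/(-4 + N))*(B + N²) = B*(B + N²)/(-4 + N))
H = -3192 (H = -7 - 3185 = -3192)
(-37487 + p(17 - 15, -195))/(36692 + H) = (-37487 - 195*(-195 + (17 - 15)²)/(-4 + (17 - 15)))/(36692 - 3192) = (-37487 - 195*(-195 + 2²)/(-4 + 2))/33500 = (-37487 - 195*(-195 + 4)/(-2))*(1/33500) = (-37487 - 195*(-½)*(-191))*(1/33500) = (-37487 - 37245/2)*(1/33500) = -112219/2*1/33500 = -112219/67000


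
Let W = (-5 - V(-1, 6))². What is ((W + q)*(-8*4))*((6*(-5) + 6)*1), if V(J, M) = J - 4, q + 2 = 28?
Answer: 19968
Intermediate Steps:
q = 26 (q = -2 + 28 = 26)
V(J, M) = -4 + J
W = 0 (W = (-5 - (-4 - 1))² = (-5 - 1*(-5))² = (-5 + 5)² = 0² = 0)
((W + q)*(-8*4))*((6*(-5) + 6)*1) = ((0 + 26)*(-8*4))*((6*(-5) + 6)*1) = (26*(-32))*((-30 + 6)*1) = -(-19968) = -832*(-24) = 19968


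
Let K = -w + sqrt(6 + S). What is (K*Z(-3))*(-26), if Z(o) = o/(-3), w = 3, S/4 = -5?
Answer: 78 - 26*I*sqrt(14) ≈ 78.0 - 97.283*I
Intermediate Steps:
S = -20 (S = 4*(-5) = -20)
Z(o) = -o/3 (Z(o) = o*(-1/3) = -o/3)
K = -3 + I*sqrt(14) (K = -1*3 + sqrt(6 - 20) = -3 + sqrt(-14) = -3 + I*sqrt(14) ≈ -3.0 + 3.7417*I)
(K*Z(-3))*(-26) = ((-3 + I*sqrt(14))*(-1/3*(-3)))*(-26) = ((-3 + I*sqrt(14))*1)*(-26) = (-3 + I*sqrt(14))*(-26) = 78 - 26*I*sqrt(14)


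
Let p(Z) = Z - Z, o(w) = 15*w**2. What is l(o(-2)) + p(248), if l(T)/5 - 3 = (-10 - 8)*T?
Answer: -5385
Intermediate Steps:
l(T) = 15 - 90*T (l(T) = 15 + 5*((-10 - 8)*T) = 15 + 5*(-18*T) = 15 - 90*T)
p(Z) = 0
l(o(-2)) + p(248) = (15 - 1350*(-2)**2) + 0 = (15 - 1350*4) + 0 = (15 - 90*60) + 0 = (15 - 5400) + 0 = -5385 + 0 = -5385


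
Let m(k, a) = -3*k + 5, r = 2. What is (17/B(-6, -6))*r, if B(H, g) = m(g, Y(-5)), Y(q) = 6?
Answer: 34/23 ≈ 1.4783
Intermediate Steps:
m(k, a) = 5 - 3*k
B(H, g) = 5 - 3*g
(17/B(-6, -6))*r = (17/(5 - 3*(-6)))*2 = (17/(5 + 18))*2 = (17/23)*2 = 34/23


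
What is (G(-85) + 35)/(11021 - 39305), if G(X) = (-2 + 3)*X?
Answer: 25/14142 ≈ 0.0017678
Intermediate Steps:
G(X) = X (G(X) = 1*X = X)
(G(-85) + 35)/(11021 - 39305) = (-85 + 35)/(11021 - 39305) = -50/(-28284) = -50*(-1/28284) = 25/14142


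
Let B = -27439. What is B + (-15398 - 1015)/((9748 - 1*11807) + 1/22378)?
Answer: -421306777675/15358767 ≈ -27431.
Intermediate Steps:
B + (-15398 - 1015)/((9748 - 1*11807) + 1/22378) = -27439 + (-15398 - 1015)/((9748 - 1*11807) + 1/22378) = -27439 - 16413/((9748 - 11807) + 1/22378) = -27439 - 16413/(-2059 + 1/22378) = -27439 - 16413/(-46076301/22378) = -27439 - 16413*(-22378/46076301) = -27439 + 122430038/15358767 = -421306777675/15358767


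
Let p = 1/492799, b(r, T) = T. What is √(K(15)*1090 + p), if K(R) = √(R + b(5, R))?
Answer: √(492799 + 264707431297090*√30)/492799 ≈ 77.267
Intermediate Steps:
p = 1/492799 ≈ 2.0292e-6
K(R) = √2*√R (K(R) = √(R + R) = √(2*R) = √2*√R)
√(K(15)*1090 + p) = √((√2*√15)*1090 + 1/492799) = √(√30*1090 + 1/492799) = √(1090*√30 + 1/492799) = √(1/492799 + 1090*√30)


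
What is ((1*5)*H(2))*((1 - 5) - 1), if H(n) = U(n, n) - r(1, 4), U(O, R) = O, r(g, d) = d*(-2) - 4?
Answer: -350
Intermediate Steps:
r(g, d) = -4 - 2*d (r(g, d) = -2*d - 4 = -4 - 2*d)
H(n) = 12 + n (H(n) = n - (-4 - 2*4) = n - (-4 - 8) = n - 1*(-12) = n + 12 = 12 + n)
((1*5)*H(2))*((1 - 5) - 1) = ((1*5)*(12 + 2))*((1 - 5) - 1) = (5*14)*(-4 - 1) = 70*(-5) = -350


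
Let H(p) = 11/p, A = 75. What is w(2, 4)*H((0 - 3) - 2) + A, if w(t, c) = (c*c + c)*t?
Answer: -13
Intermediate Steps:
w(t, c) = t*(c + c**2) (w(t, c) = (c**2 + c)*t = (c + c**2)*t = t*(c + c**2))
w(2, 4)*H((0 - 3) - 2) + A = (4*2*(1 + 4))*(11/((0 - 3) - 2)) + 75 = (4*2*5)*(11/(-3 - 2)) + 75 = 40*(11/(-5)) + 75 = 40*(11*(-1/5)) + 75 = 40*(-11/5) + 75 = -88 + 75 = -13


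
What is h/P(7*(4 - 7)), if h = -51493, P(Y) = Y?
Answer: 51493/21 ≈ 2452.0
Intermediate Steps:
h/P(7*(4 - 7)) = -51493*1/(7*(4 - 7)) = -51493/(7*(-3)) = -51493/(-21) = -51493*(-1/21) = 51493/21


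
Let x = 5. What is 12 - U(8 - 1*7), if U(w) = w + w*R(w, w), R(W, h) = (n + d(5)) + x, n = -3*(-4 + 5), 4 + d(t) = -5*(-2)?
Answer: 3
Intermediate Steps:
d(t) = 6 (d(t) = -4 - 5*(-2) = -4 + 10 = 6)
n = -3 (n = -3*1 = -3)
R(W, h) = 8 (R(W, h) = (-3 + 6) + 5 = 3 + 5 = 8)
U(w) = 9*w (U(w) = w + w*8 = w + 8*w = 9*w)
12 - U(8 - 1*7) = 12 - 9*(8 - 1*7) = 12 - 9*(8 - 7) = 12 - 9 = 3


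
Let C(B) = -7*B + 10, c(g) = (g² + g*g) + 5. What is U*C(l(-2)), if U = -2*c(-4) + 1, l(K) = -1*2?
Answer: -1752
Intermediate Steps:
l(K) = -2
c(g) = 5 + 2*g² (c(g) = (g² + g²) + 5 = 2*g² + 5 = 5 + 2*g²)
C(B) = 10 - 7*B
U = -73 (U = -2*(5 + 2*(-4)²) + 1 = -2*(5 + 2*16) + 1 = -2*(5 + 32) + 1 = -2*37 + 1 = -74 + 1 = -73)
U*C(l(-2)) = -73*(10 - 7*(-2)) = -73*(10 + 14) = -73*24 = -1752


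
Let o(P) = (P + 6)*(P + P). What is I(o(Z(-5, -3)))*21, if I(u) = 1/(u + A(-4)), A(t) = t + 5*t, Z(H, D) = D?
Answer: -½ ≈ -0.50000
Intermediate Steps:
A(t) = 6*t
o(P) = 2*P*(6 + P) (o(P) = (6 + P)*(2*P) = 2*P*(6 + P))
I(u) = 1/(-24 + u) (I(u) = 1/(u + 6*(-4)) = 1/(u - 24) = 1/(-24 + u))
I(o(Z(-5, -3)))*21 = 21/(-24 + 2*(-3)*(6 - 3)) = 21/(-24 + 2*(-3)*3) = 21/(-24 - 18) = 21/(-42) = -1/42*21 = -½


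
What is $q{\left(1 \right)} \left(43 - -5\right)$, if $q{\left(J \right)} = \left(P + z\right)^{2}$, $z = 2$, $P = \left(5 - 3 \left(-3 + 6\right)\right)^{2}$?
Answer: $15552$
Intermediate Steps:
$P = 16$ ($P = \left(5 - 9\right)^{2} = \left(-4\right)^{2} = 16$)
$q{\left(J \right)} = 324$ ($q{\left(J \right)} = \left(16 + 2\right)^{2} = 18^{2} = 324$)
$q{\left(1 \right)} \left(43 - -5\right) = 324 \left(43 - -5\right) = 324 \left(43 + \left(-11 + 16\right)\right) = 324 \left(43 + 5\right) = 324 \cdot 48 = 15552$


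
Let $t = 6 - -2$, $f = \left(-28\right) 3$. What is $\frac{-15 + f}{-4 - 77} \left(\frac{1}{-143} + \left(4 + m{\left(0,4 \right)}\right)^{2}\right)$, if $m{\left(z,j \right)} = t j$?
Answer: $\frac{185327}{117} \approx 1584.0$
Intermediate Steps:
$f = -84$
$t = 8$ ($t = 6 + 2 = 8$)
$m{\left(z,j \right)} = 8 j$
$\frac{-15 + f}{-4 - 77} \left(\frac{1}{-143} + \left(4 + m{\left(0,4 \right)}\right)^{2}\right) = \frac{-15 - 84}{-4 - 77} \left(\frac{1}{-143} + \left(4 + 8 \cdot 4\right)^{2}\right) = - \frac{99}{-81} \left(- \frac{1}{143} + \left(4 + 32\right)^{2}\right) = \left(-99\right) \left(- \frac{1}{81}\right) \left(- \frac{1}{143} + 36^{2}\right) = \frac{11 \left(- \frac{1}{143} + 1296\right)}{9} = \frac{11}{9} \cdot \frac{185327}{143} = \frac{185327}{117}$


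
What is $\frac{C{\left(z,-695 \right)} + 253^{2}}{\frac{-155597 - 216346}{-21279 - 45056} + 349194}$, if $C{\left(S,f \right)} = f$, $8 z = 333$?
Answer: $\frac{4199934190}{23164155933} \approx 0.18131$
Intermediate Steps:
$z = \frac{333}{8}$ ($z = \frac{1}{8} \cdot 333 = \frac{333}{8} \approx 41.625$)
$\frac{C{\left(z,-695 \right)} + 253^{2}}{\frac{-155597 - 216346}{-21279 - 45056} + 349194} = \frac{-695 + 253^{2}}{\frac{-155597 - 216346}{-21279 - 45056} + 349194} = \frac{-695 + 64009}{- \frac{371943}{-66335} + 349194} = \frac{63314}{\left(-371943\right) \left(- \frac{1}{66335}\right) + 349194} = \frac{63314}{\frac{371943}{66335} + 349194} = \frac{63314}{\frac{23164155933}{66335}} = 63314 \cdot \frac{66335}{23164155933} = \frac{4199934190}{23164155933}$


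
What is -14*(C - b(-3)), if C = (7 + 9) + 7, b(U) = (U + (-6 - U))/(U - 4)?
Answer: -310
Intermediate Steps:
b(U) = -6/(-4 + U)
C = 23 (C = 16 + 7 = 23)
-14*(C - b(-3)) = -14*(23 - (-6)/(-4 - 3)) = -14*(23 - (-6)/(-7)) = -14*(23 - (-6)*(-1)/7) = -14*(23 - 1*6/7) = -14*(23 - 6/7) = -14*155/7 = -310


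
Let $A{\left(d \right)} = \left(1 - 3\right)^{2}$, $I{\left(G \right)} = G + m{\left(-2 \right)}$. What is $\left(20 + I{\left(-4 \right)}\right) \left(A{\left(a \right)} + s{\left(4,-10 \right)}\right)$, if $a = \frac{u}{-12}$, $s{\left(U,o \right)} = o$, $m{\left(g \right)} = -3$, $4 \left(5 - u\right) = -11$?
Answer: $-78$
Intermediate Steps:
$u = \frac{31}{4}$ ($u = 5 - - \frac{11}{4} = 5 + \frac{11}{4} = \frac{31}{4} \approx 7.75$)
$a = - \frac{31}{48}$ ($a = \frac{31}{4 \left(-12\right)} = \frac{31}{4} \left(- \frac{1}{12}\right) = - \frac{31}{48} \approx -0.64583$)
$I{\left(G \right)} = -3 + G$ ($I{\left(G \right)} = G - 3 = -3 + G$)
$A{\left(d \right)} = 4$ ($A{\left(d \right)} = \left(-2\right)^{2} = 4$)
$\left(20 + I{\left(-4 \right)}\right) \left(A{\left(a \right)} + s{\left(4,-10 \right)}\right) = \left(20 - 7\right) \left(4 - 10\right) = \left(20 - 7\right) \left(-6\right) = 13 \left(-6\right) = -78$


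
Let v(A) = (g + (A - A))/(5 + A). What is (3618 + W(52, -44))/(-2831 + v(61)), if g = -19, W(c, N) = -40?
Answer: -236148/186865 ≈ -1.2637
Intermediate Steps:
v(A) = -19/(5 + A) (v(A) = (-19 + (A - A))/(5 + A) = (-19 + 0)/(5 + A) = -19/(5 + A))
(3618 + W(52, -44))/(-2831 + v(61)) = (3618 - 40)/(-2831 - 19/(5 + 61)) = 3578/(-2831 - 19/66) = 3578/(-186865/66) = 3578*(-66/186865) = -236148/186865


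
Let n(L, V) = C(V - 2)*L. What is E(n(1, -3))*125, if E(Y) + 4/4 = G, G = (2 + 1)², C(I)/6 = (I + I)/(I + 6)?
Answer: 1000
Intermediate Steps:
C(I) = 12*I/(6 + I) (C(I) = 6*((I + I)/(I + 6)) = 6*((2*I)/(6 + I)) = 6*(2*I/(6 + I)) = 12*I/(6 + I))
G = 9 (G = 3² = 9)
n(L, V) = 12*L*(-2 + V)/(4 + V) (n(L, V) = (12*(V - 2)/(6 + (V - 2)))*L = (12*(-2 + V)/(6 + (-2 + V)))*L = (12*(-2 + V)/(4 + V))*L = 12*L*(-2 + V)/(4 + V))
E(Y) = 8 (E(Y) = -1 + 9 = 8)
E(n(1, -3))*125 = 8*125 = 1000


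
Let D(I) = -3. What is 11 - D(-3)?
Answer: 14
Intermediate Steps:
11 - D(-3) = 11 - 1*(-3) = 11 + 3 = 14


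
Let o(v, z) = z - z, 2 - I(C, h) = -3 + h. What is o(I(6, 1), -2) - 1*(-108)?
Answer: 108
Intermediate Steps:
I(C, h) = 5 - h (I(C, h) = 2 - (-3 + h) = 2 + (3 - h) = 5 - h)
o(v, z) = 0
o(I(6, 1), -2) - 1*(-108) = 0 - 1*(-108) = 0 + 108 = 108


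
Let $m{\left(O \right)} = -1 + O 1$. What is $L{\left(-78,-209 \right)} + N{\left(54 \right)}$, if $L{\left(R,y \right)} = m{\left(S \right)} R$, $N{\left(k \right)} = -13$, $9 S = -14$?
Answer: $\frac{559}{3} \approx 186.33$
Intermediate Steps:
$S = - \frac{14}{9}$ ($S = \frac{1}{9} \left(-14\right) = - \frac{14}{9} \approx -1.5556$)
$m{\left(O \right)} = -1 + O$
$L{\left(R,y \right)} = - \frac{23 R}{9}$ ($L{\left(R,y \right)} = \left(-1 - \frac{14}{9}\right) R = - \frac{23 R}{9}$)
$L{\left(-78,-209 \right)} + N{\left(54 \right)} = \left(- \frac{23}{9}\right) \left(-78\right) - 13 = \frac{598}{3} - 13 = \frac{559}{3}$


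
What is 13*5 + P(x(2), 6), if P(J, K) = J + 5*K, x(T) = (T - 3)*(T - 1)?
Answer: 94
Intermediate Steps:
x(T) = (-1 + T)*(-3 + T) (x(T) = (-3 + T)*(-1 + T) = (-1 + T)*(-3 + T))
13*5 + P(x(2), 6) = 13*5 + ((3 + 2² - 4*2) + 5*6) = 65 + ((3 + 4 - 8) + 30) = 65 + (-1 + 30) = 65 + 29 = 94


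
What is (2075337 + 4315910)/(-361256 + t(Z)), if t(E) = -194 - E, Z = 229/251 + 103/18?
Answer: -28875653946/1633061075 ≈ -17.682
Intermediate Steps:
Z = 29975/4518 (Z = 229*(1/251) + 103*(1/18) = 229/251 + 103/18 = 29975/4518 ≈ 6.6346)
(2075337 + 4315910)/(-361256 + t(Z)) = (2075337 + 4315910)/(-361256 + (-194 - 1*29975/4518)) = 6391247/(-361256 + (-194 - 29975/4518)) = 6391247/(-361256 - 906467/4518) = 6391247/(-1633061075/4518) = 6391247*(-4518/1633061075) = -28875653946/1633061075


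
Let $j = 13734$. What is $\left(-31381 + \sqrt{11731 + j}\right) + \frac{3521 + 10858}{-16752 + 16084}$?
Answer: $- \frac{20976887}{668} + \sqrt{25465} \approx -31243.0$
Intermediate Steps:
$\left(-31381 + \sqrt{11731 + j}\right) + \frac{3521 + 10858}{-16752 + 16084} = \left(-31381 + \sqrt{11731 + 13734}\right) + \frac{3521 + 10858}{-16752 + 16084} = \left(-31381 + \sqrt{25465}\right) + \frac{14379}{-668} = \left(-31381 + \sqrt{25465}\right) + 14379 \left(- \frac{1}{668}\right) = \left(-31381 + \sqrt{25465}\right) - \frac{14379}{668} = - \frac{20976887}{668} + \sqrt{25465}$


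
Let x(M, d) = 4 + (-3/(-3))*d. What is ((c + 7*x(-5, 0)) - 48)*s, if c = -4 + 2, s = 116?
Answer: -2552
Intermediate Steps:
c = -2
x(M, d) = 4 + d (x(M, d) = 4 + (-3*(-⅓))*d = 4 + 1*d = 4 + d)
((c + 7*x(-5, 0)) - 48)*s = ((-2 + 7*(4 + 0)) - 48)*116 = ((-2 + 7*4) - 48)*116 = ((-2 + 28) - 48)*116 = (26 - 48)*116 = -22*116 = -2552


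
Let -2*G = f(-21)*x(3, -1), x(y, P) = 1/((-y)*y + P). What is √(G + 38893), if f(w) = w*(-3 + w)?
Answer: √972955/5 ≈ 197.28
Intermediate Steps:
x(y, P) = 1/(P - y²) (x(y, P) = 1/(-y² + P) = 1/(P - y²))
G = 126/5 (G = -(-21*(-3 - 21))/(2*(-1 - 1*3²)) = -(-21*(-24))/(2*(-1 - 1*9)) = -252/(-1 - 9) = -252/(-10) = -252*(-1)/10 = -½*(-252/5) = 126/5 ≈ 25.200)
√(G + 38893) = √(126/5 + 38893) = √(194591/5) = √972955/5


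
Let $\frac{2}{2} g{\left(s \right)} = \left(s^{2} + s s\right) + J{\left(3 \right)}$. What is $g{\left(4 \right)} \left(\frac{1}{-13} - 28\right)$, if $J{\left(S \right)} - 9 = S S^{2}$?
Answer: $- \frac{24820}{13} \approx -1909.2$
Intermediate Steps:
$J{\left(S \right)} = 9 + S^{3}$ ($J{\left(S \right)} = 9 + S S^{2} = 9 + S^{3}$)
$g{\left(s \right)} = 36 + 2 s^{2}$ ($g{\left(s \right)} = \left(s^{2} + s s\right) + \left(9 + 3^{3}\right) = \left(s^{2} + s^{2}\right) + \left(9 + 27\right) = 2 s^{2} + 36 = 36 + 2 s^{2}$)
$g{\left(4 \right)} \left(\frac{1}{-13} - 28\right) = \left(36 + 2 \cdot 4^{2}\right) \left(\frac{1}{-13} - 28\right) = \left(36 + 2 \cdot 16\right) \left(- \frac{1}{13} - 28\right) = \left(36 + 32\right) \left(- \frac{365}{13}\right) = 68 \left(- \frac{365}{13}\right) = - \frac{24820}{13}$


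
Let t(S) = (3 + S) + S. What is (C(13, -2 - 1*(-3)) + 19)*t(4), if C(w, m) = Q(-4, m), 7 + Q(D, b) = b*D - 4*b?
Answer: 44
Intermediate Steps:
t(S) = 3 + 2*S
Q(D, b) = -7 - 4*b + D*b (Q(D, b) = -7 + (b*D - 4*b) = -7 + (D*b - 4*b) = -7 + (-4*b + D*b) = -7 - 4*b + D*b)
C(w, m) = -7 - 8*m (C(w, m) = -7 - 4*m - 4*m = -7 - 8*m)
(C(13, -2 - 1*(-3)) + 19)*t(4) = ((-7 - 8*(-2 - 1*(-3))) + 19)*(3 + 2*4) = ((-7 - 8*(-2 + 3)) + 19)*(3 + 8) = ((-7 - 8*1) + 19)*11 = ((-7 - 8) + 19)*11 = (-15 + 19)*11 = 4*11 = 44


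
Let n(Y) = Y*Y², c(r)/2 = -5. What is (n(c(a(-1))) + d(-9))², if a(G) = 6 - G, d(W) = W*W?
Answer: 844561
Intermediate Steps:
d(W) = W²
c(r) = -10 (c(r) = 2*(-5) = -10)
n(Y) = Y³
(n(c(a(-1))) + d(-9))² = ((-10)³ + (-9)²)² = (-1000 + 81)² = (-919)² = 844561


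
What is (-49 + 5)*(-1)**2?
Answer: -44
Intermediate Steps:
(-49 + 5)*(-1)**2 = -44*1 = -44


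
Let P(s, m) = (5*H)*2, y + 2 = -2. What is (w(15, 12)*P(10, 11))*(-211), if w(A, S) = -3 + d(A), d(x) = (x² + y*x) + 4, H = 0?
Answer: 0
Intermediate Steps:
y = -4 (y = -2 - 2 = -4)
d(x) = 4 + x² - 4*x (d(x) = (x² - 4*x) + 4 = 4 + x² - 4*x)
P(s, m) = 0 (P(s, m) = (5*0)*2 = 0*2 = 0)
w(A, S) = 1 + A² - 4*A (w(A, S) = -3 + (4 + A² - 4*A) = 1 + A² - 4*A)
(w(15, 12)*P(10, 11))*(-211) = ((1 + 15² - 4*15)*0)*(-211) = ((1 + 225 - 60)*0)*(-211) = (166*0)*(-211) = 0*(-211) = 0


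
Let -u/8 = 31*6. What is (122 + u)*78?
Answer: -106548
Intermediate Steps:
u = -1488 (u = -248*6 = -8*186 = -1488)
(122 + u)*78 = (122 - 1488)*78 = -1366*78 = -106548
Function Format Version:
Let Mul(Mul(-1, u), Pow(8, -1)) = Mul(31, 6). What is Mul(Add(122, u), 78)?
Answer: -106548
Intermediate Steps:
u = -1488 (u = Mul(-8, Mul(31, 6)) = Mul(-8, 186) = -1488)
Mul(Add(122, u), 78) = Mul(Add(122, -1488), 78) = Mul(-1366, 78) = -106548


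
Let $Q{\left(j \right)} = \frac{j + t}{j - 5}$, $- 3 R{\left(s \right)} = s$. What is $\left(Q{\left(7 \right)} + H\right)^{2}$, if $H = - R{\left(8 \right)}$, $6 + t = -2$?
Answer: $\frac{169}{36} \approx 4.6944$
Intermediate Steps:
$t = -8$ ($t = -6 - 2 = -8$)
$R{\left(s \right)} = - \frac{s}{3}$
$H = \frac{8}{3}$ ($H = - \frac{\left(-1\right) 8}{3} = \left(-1\right) \left(- \frac{8}{3}\right) = \frac{8}{3} \approx 2.6667$)
$Q{\left(j \right)} = \frac{-8 + j}{-5 + j}$ ($Q{\left(j \right)} = \frac{j - 8}{j - 5} = \frac{-8 + j}{-5 + j}$)
$\left(Q{\left(7 \right)} + H\right)^{2} = \left(\frac{-8 + 7}{-5 + 7} + \frac{8}{3}\right)^{2} = \left(\frac{1}{2} \left(-1\right) + \frac{8}{3}\right)^{2} = \left(- \frac{1}{2} + \frac{8}{3}\right)^{2} = \left(\frac{13}{6}\right)^{2} = \frac{169}{36}$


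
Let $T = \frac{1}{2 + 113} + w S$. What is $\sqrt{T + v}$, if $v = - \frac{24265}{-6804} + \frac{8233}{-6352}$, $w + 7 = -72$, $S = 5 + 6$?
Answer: $\frac{i \sqrt{1032522866017078065}}{34515180} \approx 29.44 i$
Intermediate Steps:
$S = 11$
$w = -79$ ($w = -7 - 72 = -79$)
$T = - \frac{99934}{115}$ ($T = \frac{1}{2 + 113} - 869 = \frac{1}{115} - 869 = - \frac{99934}{115} \approx -868.99$)
$v = \frac{24528487}{10804752}$ ($v = \left(-24265\right) \left(- \frac{1}{6804}\right) + 8233 \left(- \frac{1}{6352}\right) = \frac{24265}{6804} - \frac{8233}{6352} = \frac{24528487}{10804752} \approx 2.2702$)
$\sqrt{T + v} = \sqrt{- \frac{99934}{115} + \frac{24528487}{10804752}} = \sqrt{- \frac{1076941310363}{1242546480}} = \frac{i \sqrt{1032522866017078065}}{34515180}$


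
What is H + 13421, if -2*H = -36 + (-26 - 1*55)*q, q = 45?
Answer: 30523/2 ≈ 15262.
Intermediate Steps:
H = 3681/2 (H = -(-36 + (-26 - 1*55)*45)/2 = -(-36 + (-26 - 55)*45)/2 = -(-36 - 81*45)/2 = -(-36 - 3645)/2 = -½*(-3681) = 3681/2 ≈ 1840.5)
H + 13421 = 3681/2 + 13421 = 30523/2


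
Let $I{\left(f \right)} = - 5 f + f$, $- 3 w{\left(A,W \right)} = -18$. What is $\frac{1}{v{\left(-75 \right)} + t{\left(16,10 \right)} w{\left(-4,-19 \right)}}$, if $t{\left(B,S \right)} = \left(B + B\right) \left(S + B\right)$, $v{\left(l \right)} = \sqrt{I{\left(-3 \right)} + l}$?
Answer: $\frac{1664}{8306709} - \frac{i \sqrt{7}}{8306709} \approx 0.00020032 - 3.1851 \cdot 10^{-7} i$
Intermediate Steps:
$w{\left(A,W \right)} = 6$ ($w{\left(A,W \right)} = \left(- \frac{1}{3}\right) \left(-18\right) = 6$)
$I{\left(f \right)} = - 4 f$
$v{\left(l \right)} = \sqrt{12 + l}$ ($v{\left(l \right)} = \sqrt{\left(-4\right) \left(-3\right) + l} = \sqrt{12 + l}$)
$t{\left(B,S \right)} = 2 B \left(B + S\right)$
$\frac{1}{v{\left(-75 \right)} + t{\left(16,10 \right)} w{\left(-4,-19 \right)}} = \frac{1}{\sqrt{12 - 75} + 2 \cdot 16 \left(16 + 10\right) 6} = \frac{1}{\sqrt{-63} + 2 \cdot 16 \cdot 26 \cdot 6} = \frac{1}{3 i \sqrt{7} + 832 \cdot 6} = \frac{1}{3 i \sqrt{7} + 4992} = \frac{1}{4992 + 3 i \sqrt{7}}$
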